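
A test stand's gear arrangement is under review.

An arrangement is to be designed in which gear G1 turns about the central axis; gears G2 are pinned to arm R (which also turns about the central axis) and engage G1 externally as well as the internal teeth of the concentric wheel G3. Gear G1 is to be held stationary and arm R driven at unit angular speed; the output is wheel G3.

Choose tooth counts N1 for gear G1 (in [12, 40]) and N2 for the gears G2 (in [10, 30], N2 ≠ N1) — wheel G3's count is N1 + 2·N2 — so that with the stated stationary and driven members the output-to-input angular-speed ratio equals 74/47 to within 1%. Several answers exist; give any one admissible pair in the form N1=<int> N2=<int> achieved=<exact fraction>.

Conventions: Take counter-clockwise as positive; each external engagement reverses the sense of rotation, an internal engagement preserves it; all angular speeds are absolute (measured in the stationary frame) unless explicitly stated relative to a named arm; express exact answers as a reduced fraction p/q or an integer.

planetary set to be sized for 74/47 (Willis relation)
Willis with ω_sun = 0: ω_ring/ω_arm = (N1+N3)/N3; set equal to 74/47  ⇒  N3/N1 = 1/(74/47 − 1) = 47/27
N3 = N1 + 2·N2  ⇒  N2/N1 = (N3/N1 − 1)/2 = (47/27 − 1)/2 = 10/27
smallest multiple with N1 ≥ 12 and N2 ≥ 10: k = 1  ⇒  N1 = 1·27 = 27, N2 = 1·10 = 10 (N1 ≤ 40, N2 ≤ 30, N2 ≠ N1 ✓), N3 = 27 + 2·10 = 47
check: (N1+N3)/N3 with N1 = 27, N3 = 47 gives 74/47; |achieved − target| = 0 ≤ 37/2350 ✓

N1=27 N2=10 achieved=74/47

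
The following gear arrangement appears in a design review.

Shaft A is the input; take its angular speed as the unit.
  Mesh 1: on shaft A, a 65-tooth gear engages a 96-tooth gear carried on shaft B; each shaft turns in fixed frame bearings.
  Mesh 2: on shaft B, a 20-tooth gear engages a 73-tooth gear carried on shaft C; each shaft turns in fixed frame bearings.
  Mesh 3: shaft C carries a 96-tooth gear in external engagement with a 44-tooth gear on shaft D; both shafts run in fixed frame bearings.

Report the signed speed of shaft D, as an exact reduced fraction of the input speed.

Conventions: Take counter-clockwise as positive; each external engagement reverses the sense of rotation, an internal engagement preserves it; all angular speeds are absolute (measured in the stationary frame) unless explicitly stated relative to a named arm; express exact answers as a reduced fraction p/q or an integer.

-325/803

3-mesh fixed-axis compound train (all bearings frame-fixed)
mesh 1 [65T→96T]: |ω|/ω_in = 1×65/96 = 65/96, sense flips to −
mesh 2 [20T→73T]: |ω|/ω_in = (65/96)×20/73 = 325/1752, sense flips to +
mesh 3 [96T→44T]: |ω|/ω_in = (325/1752)×96/44 = 325/803, sense flips to −
signed output speed (× input speed) = -325/803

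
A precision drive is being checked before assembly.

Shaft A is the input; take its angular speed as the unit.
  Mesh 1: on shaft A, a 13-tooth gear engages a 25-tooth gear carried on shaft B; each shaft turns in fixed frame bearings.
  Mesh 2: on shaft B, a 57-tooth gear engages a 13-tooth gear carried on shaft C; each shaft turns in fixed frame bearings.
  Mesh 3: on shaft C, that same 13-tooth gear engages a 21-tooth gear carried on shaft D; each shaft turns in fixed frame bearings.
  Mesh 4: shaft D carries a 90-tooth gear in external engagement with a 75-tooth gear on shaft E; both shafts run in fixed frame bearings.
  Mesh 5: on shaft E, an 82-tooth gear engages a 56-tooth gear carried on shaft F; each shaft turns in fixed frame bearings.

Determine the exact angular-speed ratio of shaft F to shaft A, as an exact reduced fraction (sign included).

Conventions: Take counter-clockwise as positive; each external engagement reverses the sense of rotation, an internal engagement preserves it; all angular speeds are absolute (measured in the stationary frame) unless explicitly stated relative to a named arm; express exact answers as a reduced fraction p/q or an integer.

-30381/12250

class = fixed-axis compound train [5 meshes; 5 ratios multiply, 5 sense flips]
mesh 1 [13T→25T]: running ratio 13/25, sense −
mesh 2 [57T→13T]: running ratio 57/25, sense +
mesh 3 [13T→21T]: running ratio 247/175, sense −
mesh 4 [90T→75T]: running ratio 1482/875, sense +
mesh 5 [82T→56T]: running ratio 30381/12250, sense −
ω_out/ω_in = -30381/12250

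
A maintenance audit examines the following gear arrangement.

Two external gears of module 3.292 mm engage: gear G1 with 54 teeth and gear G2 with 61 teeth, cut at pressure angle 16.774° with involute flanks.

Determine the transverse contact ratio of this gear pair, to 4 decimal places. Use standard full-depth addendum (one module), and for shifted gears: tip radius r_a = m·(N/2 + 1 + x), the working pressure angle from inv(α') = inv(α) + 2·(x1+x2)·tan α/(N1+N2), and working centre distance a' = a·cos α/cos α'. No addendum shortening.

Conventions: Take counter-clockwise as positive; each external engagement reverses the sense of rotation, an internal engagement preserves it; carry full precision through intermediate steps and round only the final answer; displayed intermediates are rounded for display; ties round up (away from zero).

class = single-mesh tooth geometry [involute pair 54T × 61T, m = 3.292]
base radii: r_b1 = 85.102035, r_b2 = 96.133781
tip radii: r_a1 = 92.176000, r_a2 = 103.698000
no profile shift: α' = α, a' = a
action lengths: √(r_a1²−r_b1²) = 35.412689, √(r_a2²−r_b2²) = 38.878933
base pitch p_b = π·m·cos α = 9.902071
CR = (35.412689 + 38.878933 − 189.290000·sin 16.77400°)/9.902071 = 1.985749
contact ratio ≈ 1.9857

1.9857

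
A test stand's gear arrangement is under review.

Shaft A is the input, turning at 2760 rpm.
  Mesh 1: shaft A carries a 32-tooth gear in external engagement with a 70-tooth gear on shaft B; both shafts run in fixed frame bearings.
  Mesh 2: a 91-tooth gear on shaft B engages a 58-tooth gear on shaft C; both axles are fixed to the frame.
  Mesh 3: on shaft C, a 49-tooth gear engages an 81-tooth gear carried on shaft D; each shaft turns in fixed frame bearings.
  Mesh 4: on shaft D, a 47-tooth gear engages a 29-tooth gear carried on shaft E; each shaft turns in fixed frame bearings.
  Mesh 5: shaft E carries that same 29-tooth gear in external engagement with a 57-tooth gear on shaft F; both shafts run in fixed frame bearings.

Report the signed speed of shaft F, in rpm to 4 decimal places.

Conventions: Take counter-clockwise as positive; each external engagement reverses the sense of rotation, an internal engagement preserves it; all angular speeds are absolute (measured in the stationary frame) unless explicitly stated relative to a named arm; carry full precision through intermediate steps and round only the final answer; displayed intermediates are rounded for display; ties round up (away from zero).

-987.4349 rpm

topology: fixed-axis compound train — 5 meshes, A→F
mesh 1 [32T→70T]: ω = 2760.0000×32/70 = 1261.7143 rpm, sense flips to −
mesh 2 [91T→58T]: ω = 1261.7143×91/58 = 1979.5862 rpm, sense flips to +
mesh 3 [49T→81T]: ω = 1979.5862×49/81 = 1197.5275 rpm, sense flips to −
mesh 4 [47T→29T]: ω = 1197.5275×47/29 = 1940.8204 rpm, sense flips to +
mesh 5 [29T→57T]: ω = 1940.8204×29/57 = 987.4349 rpm, sense flips to −
signed output speed = -987.4349 rpm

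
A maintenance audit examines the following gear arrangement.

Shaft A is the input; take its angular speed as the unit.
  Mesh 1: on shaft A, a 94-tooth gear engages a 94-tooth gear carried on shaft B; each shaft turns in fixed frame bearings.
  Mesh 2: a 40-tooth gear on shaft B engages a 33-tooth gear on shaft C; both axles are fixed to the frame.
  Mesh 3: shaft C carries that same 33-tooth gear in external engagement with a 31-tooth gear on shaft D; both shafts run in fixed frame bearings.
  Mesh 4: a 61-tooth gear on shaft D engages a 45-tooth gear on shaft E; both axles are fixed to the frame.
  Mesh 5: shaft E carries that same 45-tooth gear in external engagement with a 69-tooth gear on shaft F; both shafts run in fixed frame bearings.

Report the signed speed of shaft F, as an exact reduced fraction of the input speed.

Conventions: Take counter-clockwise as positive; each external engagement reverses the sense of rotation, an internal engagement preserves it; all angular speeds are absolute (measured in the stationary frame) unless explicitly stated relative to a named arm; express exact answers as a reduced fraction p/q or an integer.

-2440/2139

5-mesh fixed-axis compound train (all bearings frame-fixed)
mesh 1 [94T→94T]: |ω|/ω_in = 1×94/94 = 1, sense flips to −
mesh 2 [40T→33T]: |ω|/ω_in = 1×40/33 = 40/33, sense flips to +
mesh 3 [33T→31T]: |ω|/ω_in = (40/33)×33/31 = 40/31, sense flips to −
mesh 4 [61T→45T]: |ω|/ω_in = (40/31)×61/45 = 488/279, sense flips to +
mesh 5 [45T→69T]: |ω|/ω_in = (488/279)×45/69 = 2440/2139, sense flips to −
signed output speed (× input speed) = -2440/2139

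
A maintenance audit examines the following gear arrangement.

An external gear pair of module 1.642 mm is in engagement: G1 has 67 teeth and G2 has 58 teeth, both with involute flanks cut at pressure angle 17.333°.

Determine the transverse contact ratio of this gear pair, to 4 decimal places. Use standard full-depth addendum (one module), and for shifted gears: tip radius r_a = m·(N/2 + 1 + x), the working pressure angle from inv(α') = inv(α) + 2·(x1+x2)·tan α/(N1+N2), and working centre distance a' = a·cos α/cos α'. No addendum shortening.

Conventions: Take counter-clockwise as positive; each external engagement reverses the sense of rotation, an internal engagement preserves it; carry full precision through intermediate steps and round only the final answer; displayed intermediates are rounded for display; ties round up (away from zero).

1.9629

topology: single-mesh involute geometry — m = 1.642, 67T/58T pair
base radii: r_b1 = 52.509097, r_b2 = 45.455636
tip radii: r_a1 = 56.649000, r_a2 = 49.260000
no profile shift: α' = α, a' = a
action lengths: √(r_a1²−r_b1²) = 21.258032, √(r_a2²−r_b2²) = 18.982432
base pitch p_b = π·m·cos α = 4.924245
CR = (21.258032 + 18.982432 − 102.625000·sin 17.33300°)/4.924245 = 1.962928
contact ratio ≈ 1.9629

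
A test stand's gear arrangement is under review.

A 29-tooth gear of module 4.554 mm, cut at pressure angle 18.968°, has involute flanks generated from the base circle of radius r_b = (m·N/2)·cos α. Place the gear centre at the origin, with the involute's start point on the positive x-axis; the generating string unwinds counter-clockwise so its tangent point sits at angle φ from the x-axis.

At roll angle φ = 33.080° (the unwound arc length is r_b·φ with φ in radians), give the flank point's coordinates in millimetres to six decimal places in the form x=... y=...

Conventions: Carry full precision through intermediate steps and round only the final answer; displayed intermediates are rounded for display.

recognized (one wheel, involute flank): single-mesh tooth geometry, m = 4.554, N = 29
pitch radius r_p = m·N/2 = 4.554·29/2 = 66.033000
base radius r_b = r_p·cos α = 66.033000·cos 18.968° = 62.447425
roll angle φ = 33.080° = 0.57735492 rad
x = r_b·(cos φ + φ·sin φ) = 72.004073
y = r_b·(sin φ − φ·cos φ) = 3.874142

x=72.004073 y=3.874142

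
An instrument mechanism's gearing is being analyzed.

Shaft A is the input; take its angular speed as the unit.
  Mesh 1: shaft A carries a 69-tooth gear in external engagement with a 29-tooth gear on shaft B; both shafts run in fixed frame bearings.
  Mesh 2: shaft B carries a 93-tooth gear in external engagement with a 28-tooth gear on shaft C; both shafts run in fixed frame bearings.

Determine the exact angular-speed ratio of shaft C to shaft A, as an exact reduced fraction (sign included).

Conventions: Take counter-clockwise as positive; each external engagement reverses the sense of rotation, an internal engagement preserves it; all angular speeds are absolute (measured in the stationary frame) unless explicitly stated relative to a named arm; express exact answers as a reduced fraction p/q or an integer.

class = fixed-axis compound train [2 meshes; 2 ratios multiply, 2 sense flips]
mesh 1 [69T→29T]: running ratio 69/29, sense −
mesh 2 [93T→28T]: running ratio 6417/812, sense +
ω_out/ω_in = 6417/812

6417/812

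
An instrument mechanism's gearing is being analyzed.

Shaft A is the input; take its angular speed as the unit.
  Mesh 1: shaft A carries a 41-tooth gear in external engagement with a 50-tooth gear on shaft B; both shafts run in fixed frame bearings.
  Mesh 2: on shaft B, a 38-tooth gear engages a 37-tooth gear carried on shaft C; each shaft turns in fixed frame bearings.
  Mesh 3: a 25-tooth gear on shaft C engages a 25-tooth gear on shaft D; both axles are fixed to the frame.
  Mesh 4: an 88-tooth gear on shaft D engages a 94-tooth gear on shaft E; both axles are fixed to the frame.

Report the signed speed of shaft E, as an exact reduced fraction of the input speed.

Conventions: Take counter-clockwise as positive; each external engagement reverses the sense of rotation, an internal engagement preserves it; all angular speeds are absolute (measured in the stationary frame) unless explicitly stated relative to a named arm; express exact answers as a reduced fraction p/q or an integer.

34276/43475

4-mesh fixed-axis compound train (all bearings frame-fixed)
mesh 1 [41T→50T]: |ω|/ω_in = 1×41/50 = 41/50, sense flips to −
mesh 2 [38T→37T]: |ω|/ω_in = (41/50)×38/37 = 779/925, sense flips to +
mesh 3 [25T→25T]: |ω|/ω_in = (779/925)×25/25 = 779/925, sense flips to −
mesh 4 [88T→94T]: |ω|/ω_in = (779/925)×88/94 = 34276/43475, sense flips to +
signed output speed (× input speed) = 34276/43475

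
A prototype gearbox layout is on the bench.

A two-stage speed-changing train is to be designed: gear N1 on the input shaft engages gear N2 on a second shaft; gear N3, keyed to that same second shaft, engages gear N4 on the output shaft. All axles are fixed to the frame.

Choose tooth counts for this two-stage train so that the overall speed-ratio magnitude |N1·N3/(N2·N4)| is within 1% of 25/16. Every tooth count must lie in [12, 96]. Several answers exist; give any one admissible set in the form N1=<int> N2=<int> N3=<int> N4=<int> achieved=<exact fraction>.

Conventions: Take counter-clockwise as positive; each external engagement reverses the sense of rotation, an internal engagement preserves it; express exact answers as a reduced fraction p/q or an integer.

N1=15 N2=12 N3=15 N4=12 achieved=25/16

design class (target 25/16): fixed-axis compound train
target = 25/16 in lowest terms: an exact hit needs N1·N3 = k·25 and N2·N4 = k·16 for one integer k, every count in [12, 96]; additionally prefer no 1:1 stage (N1 ≠ N2, N3 ≠ N4)
k = 1…8: no 1:1-free in-range split of k·25 and k·16 into factor pairs; take k = 9
k = 9: N1·N3 = 225 = 15·15, N2·N4 = 144 = 12·12
achieved = 15·15/(12·12) = 25/16; |achieved − target| = 0 ≤ 1/64 ✓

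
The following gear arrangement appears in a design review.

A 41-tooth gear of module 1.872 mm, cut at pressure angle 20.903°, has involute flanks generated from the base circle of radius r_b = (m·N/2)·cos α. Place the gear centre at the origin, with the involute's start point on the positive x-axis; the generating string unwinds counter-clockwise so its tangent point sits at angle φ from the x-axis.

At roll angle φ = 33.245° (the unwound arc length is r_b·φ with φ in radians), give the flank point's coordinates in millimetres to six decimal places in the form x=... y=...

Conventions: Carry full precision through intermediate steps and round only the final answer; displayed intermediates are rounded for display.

single-mesh involute tooth geometry (41T wheel at module 1.872)
pitch radius r_p = m·N/2 = 1.872·41/2 = 38.376000
base radius r_b = r_p·cos α = 38.376000·cos 20.903° = 35.850314
roll angle φ = 33.245° = 0.58023471 rad
x = r_b·(cos φ + φ·sin φ) = 41.386693
y = r_b·(sin φ − φ·cos φ) = 2.256786

x=41.386693 y=2.256786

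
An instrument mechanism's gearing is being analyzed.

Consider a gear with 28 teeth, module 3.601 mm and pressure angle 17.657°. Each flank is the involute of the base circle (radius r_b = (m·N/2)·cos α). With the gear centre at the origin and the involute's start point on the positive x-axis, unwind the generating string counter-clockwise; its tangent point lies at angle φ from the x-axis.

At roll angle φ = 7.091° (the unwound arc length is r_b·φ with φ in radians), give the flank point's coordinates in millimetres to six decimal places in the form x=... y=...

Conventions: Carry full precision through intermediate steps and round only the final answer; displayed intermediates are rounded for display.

x=48.405461 y=0.030308

class = single-mesh tooth geometry [base-circle involute, m = 3.601, 28T]
pitch radius r_p = m·N/2 = 3.601·28/2 = 50.414000
base radius r_b = r_p·cos α = 50.414000·cos 17.657° = 48.038966
roll angle φ = 7.091° = 0.12376130 rad
x = r_b·(cos φ + φ·sin φ) = 48.405461
y = r_b·(sin φ − φ·cos φ) = 0.030308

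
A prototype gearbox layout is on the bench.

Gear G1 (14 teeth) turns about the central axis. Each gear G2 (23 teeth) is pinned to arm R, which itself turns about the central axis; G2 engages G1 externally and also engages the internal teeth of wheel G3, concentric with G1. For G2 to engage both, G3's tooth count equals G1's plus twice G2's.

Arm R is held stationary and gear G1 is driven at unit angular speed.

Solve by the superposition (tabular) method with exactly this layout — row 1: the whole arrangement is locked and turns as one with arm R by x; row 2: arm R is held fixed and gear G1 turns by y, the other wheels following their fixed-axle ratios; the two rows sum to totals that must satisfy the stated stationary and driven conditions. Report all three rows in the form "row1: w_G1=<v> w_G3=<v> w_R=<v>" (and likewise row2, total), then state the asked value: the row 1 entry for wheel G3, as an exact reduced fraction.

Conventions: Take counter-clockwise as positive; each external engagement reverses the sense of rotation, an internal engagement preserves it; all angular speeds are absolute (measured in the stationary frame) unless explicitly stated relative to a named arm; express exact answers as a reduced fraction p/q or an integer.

class = planetary set [G3 = 14+2·23 = 60; Willis about the carrier]
row 1: whole set turns with the arm by x
row 2 — arm fixed, fixed-axis ratios: sun y, ring −(14/60)·y, arm 0
boundary: total ω_arm = x = 0 and total ω_sun = x + y = 1  ⇒  y = 1, x = 0
row 2 ring = −(14/60)·1 = -7/30
totals (row 1 + row 2): sun 0 + 1 = 1, ring 0 + (-7/30) = -7/30, arm 0 + 0 = 0
asked cell (row1, ring) = 0

row1: w_G1=0 w_G3=0 w_R=0
row2: w_G1=1 w_G3=-7/30 w_R=0
total: w_G1=1 w_G3=-7/30 w_R=0
asked value: 0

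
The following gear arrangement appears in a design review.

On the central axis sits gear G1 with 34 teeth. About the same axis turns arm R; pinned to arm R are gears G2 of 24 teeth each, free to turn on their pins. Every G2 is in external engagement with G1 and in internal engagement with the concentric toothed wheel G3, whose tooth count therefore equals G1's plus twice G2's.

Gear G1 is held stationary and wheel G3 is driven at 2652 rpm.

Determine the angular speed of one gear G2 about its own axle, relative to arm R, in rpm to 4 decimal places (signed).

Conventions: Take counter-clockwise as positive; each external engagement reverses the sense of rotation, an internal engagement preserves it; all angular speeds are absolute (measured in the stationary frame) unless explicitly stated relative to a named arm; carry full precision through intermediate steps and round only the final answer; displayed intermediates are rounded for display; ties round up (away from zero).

topology: planetary set — G1 34T / G2 24T / G3 82T, arm = carrier (Willis)
normalise by the input: solve with ω_ring = 1, then scale by 2652 rpm
ring teeth: 34 + 2·24 = 82
34(ω_sun−ω_arm) = −82(ω_ring−ω_arm),  ω_sun = 0, ω_ring = 1
34(0−ω_arm) = −82(1−ω_arm)  ⇒  116·ω_arm = 82  ⇒  ω_arm = 41/58
sun–planet mesh: 34·(0−41/58) = −24·(ω_p−ω_arm)  ⇒  ω_p−ω_arm = 697/696
scale: ω_p−ω_arm = 697/696 × 2652 rpm = +2655.8103 rpm

+2655.8103 rpm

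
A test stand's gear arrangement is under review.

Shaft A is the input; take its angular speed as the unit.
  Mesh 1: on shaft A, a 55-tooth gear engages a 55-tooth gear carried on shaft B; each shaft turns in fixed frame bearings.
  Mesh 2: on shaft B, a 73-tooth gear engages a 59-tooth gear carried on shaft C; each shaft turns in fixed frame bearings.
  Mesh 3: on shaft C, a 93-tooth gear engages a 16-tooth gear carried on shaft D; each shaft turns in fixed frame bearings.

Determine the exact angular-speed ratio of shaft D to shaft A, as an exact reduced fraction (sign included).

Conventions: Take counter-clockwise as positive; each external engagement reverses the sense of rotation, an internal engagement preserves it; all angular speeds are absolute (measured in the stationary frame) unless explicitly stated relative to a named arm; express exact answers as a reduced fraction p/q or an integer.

-6789/944

class = fixed-axis compound train [3 meshes; 3 ratios multiply, 3 sense flips]
mesh 1 [55T→55T]: running ratio 1, sense −
mesh 2 [73T→59T]: running ratio 73/59, sense +
mesh 3 [93T→16T]: running ratio 6789/944, sense −
ω_out/ω_in = -6789/944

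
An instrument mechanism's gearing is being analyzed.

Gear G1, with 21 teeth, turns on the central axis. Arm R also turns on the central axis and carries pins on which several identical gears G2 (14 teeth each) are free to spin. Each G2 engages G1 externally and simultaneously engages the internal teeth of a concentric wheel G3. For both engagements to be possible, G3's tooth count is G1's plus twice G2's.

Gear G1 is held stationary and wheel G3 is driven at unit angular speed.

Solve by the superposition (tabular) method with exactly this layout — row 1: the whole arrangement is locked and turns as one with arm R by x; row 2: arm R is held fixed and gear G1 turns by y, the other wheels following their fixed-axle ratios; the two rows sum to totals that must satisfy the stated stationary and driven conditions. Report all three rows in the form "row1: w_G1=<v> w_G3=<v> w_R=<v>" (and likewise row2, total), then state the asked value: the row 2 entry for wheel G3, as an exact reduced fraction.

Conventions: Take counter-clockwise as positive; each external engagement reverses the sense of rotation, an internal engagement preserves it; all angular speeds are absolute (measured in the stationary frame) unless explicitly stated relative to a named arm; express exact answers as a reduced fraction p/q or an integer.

recognized (axles ride arm R): planetary set, 21/14/49 teeth
superposition row 1 [locked train]: every member turns x
row 2 — arm fixed, fixed-axis ratios: sun y, ring −(21/49)·y, arm 0
boundary: total ω_sun = x + y = 0 and total ω_ring = x − (21/49)·y = 1  ⇒  y = -7/10, x = 7/10
row 2 ring = −(21/49)·(-7/10) = 3/10
totals (row 1 + row 2): sun 7/10 + (-7/10) = 0, ring 7/10 + 3/10 = 1, arm 7/10 + 0 = 7/10
asked cell (row2, ring) = 3/10

row1: w_G1=7/10 w_G3=7/10 w_R=7/10
row2: w_G1=-7/10 w_G3=3/10 w_R=0
total: w_G1=0 w_G3=1 w_R=7/10
asked value: 3/10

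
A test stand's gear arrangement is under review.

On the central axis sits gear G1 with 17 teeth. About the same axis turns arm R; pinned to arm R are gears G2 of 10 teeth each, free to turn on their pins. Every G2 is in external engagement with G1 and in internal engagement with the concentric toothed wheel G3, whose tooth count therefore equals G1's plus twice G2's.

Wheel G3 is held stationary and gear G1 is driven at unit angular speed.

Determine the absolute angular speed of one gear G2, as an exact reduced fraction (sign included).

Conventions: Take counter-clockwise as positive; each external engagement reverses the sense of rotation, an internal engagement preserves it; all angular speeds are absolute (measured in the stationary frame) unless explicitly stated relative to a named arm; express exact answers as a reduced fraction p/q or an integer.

class = planetary set [G3 = 17+2·10 = 37; Willis about the carrier]
ring teeth: 17 + 2·10 = 37
17(ω_sun−ω_arm) = −37(ω_ring−ω_arm),  ω_ring = 0, ω_sun = 1
17(1−ω_arm) = −37(0−ω_arm)  ⇒  54·ω_arm = 17  ⇒  ω_arm = 17/54
sun–planet mesh: 17·(1−17/54) = −10·(ω_p−ω_arm)  ⇒  ω_p−ω_arm = -629/540
ω_p = 17/54 − 629/540 = -17/20
exact speed ratio = -17/20

-17/20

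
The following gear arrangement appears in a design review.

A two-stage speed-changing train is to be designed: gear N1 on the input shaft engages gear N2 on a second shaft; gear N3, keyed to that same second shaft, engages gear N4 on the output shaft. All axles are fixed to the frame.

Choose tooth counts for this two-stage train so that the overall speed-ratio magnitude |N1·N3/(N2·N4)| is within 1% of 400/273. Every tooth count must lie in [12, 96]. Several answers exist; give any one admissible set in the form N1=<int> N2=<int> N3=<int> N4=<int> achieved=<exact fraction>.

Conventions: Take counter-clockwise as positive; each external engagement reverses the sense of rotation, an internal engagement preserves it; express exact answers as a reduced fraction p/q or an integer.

N1=16 N2=13 N3=25 N4=21 achieved=400/273

class = fixed-axis compound train [2-stage, 400/273 wanted]
target = 400/273 in lowest terms: an exact hit needs N1·N3 = k·400 and N2·N4 = k·273 for one integer k, every count in [12, 96]; additionally prefer no 1:1 stage (N1 ≠ N2, N3 ≠ N4)
k = 1: N1·N3 = 400 = 16·25, N2·N4 = 273 = 13·21
achieved = 16·25/(13·21) = 400/273; |achieved − target| = 0 ≤ 4/273 ✓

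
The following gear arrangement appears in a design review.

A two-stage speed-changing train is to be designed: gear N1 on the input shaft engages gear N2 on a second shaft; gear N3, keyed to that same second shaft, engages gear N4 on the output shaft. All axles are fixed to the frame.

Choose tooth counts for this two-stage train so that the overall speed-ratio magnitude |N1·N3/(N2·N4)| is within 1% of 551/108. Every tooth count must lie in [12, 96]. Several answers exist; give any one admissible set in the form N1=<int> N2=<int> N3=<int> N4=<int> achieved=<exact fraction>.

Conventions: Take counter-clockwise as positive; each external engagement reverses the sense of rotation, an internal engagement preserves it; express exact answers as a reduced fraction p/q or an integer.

N1=19 N2=12 N3=58 N4=18 achieved=551/108

class = fixed-axis compound train [2-stage, 551/108 wanted]
target = 551/108 in lowest terms: an exact hit needs N1·N3 = k·551 and N2·N4 = k·108 for one integer k, every count in [12, 96]; additionally prefer no 1:1 stage (N1 ≠ N2, N3 ≠ N4)
k = 1: no 1:1-free in-range split of k·551 and k·108 into factor pairs; take k = 2
k = 2: N1·N3 = 1102 = 19·58, N2·N4 = 216 = 12·18
achieved = 19·58/(12·18) = 551/108; |achieved − target| = 0 ≤ 551/10800 ✓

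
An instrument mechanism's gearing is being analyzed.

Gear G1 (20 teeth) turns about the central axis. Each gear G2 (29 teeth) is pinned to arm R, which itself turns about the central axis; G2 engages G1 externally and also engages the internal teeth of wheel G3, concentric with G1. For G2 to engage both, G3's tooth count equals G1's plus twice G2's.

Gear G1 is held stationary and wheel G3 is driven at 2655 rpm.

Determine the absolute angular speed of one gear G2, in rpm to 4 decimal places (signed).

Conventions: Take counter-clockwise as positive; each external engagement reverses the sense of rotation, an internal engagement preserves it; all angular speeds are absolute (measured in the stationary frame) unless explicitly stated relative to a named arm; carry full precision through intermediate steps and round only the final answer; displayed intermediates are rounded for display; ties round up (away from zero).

class = planetary set [G3 = 20+2·29 = 78; Willis about the carrier]
normalise by the input: solve with ω_ring = 1, then scale by 2655 rpm
ring teeth: 20 + 2·29 = 78
20(ω_sun−ω_arm) = −78(ω_ring−ω_arm),  ω_sun = 0, ω_ring = 1
20(0−ω_arm) = −78(1−ω_arm)  ⇒  98·ω_arm = 78  ⇒  ω_arm = 39/49
sun–planet mesh: 20·(0−39/49) = −29·(ω_p−ω_arm)  ⇒  ω_p−ω_arm = 780/1421
ω_p = 39/49 + 780/1421 = 39/29
scale: ω_p = 39/29 × 2655 rpm = +3570.5172 rpm

+3570.5172 rpm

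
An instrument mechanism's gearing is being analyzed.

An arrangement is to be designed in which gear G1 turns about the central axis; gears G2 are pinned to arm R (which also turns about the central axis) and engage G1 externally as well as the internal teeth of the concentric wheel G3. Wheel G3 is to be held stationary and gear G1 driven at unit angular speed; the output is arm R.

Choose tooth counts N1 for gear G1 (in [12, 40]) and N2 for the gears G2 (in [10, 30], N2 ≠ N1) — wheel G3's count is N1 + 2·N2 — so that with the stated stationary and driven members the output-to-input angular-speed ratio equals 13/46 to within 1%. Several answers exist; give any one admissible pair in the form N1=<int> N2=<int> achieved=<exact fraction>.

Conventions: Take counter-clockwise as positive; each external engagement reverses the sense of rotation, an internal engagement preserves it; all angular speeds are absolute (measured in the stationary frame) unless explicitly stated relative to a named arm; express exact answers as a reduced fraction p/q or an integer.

N1=13 N2=10 achieved=13/46

topology: planetary set — design target 13/46, arm = carrier (Willis)
Willis with ω_ring = 0: ω_arm/ω_sun = N1/(N1+N3); set equal to 13/46  ⇒  N3/N1 = 1/(13/46) − 1 = 33/13
N3 = N1 + 2·N2  ⇒  N2/N1 = (N3/N1 − 1)/2 = (33/13 − 1)/2 = 10/13
smallest multiple with N1 ≥ 12 and N2 ≥ 10: k = 1  ⇒  N1 = 1·13 = 13, N2 = 1·10 = 10 (N1 ≤ 40, N2 ≤ 30, N2 ≠ N1 ✓), N3 = 13 + 2·10 = 33
check: N1/(N1+N3) with N1 = 13, N3 = 33 gives 13/46; |achieved − target| = 0 ≤ 13/4600 ✓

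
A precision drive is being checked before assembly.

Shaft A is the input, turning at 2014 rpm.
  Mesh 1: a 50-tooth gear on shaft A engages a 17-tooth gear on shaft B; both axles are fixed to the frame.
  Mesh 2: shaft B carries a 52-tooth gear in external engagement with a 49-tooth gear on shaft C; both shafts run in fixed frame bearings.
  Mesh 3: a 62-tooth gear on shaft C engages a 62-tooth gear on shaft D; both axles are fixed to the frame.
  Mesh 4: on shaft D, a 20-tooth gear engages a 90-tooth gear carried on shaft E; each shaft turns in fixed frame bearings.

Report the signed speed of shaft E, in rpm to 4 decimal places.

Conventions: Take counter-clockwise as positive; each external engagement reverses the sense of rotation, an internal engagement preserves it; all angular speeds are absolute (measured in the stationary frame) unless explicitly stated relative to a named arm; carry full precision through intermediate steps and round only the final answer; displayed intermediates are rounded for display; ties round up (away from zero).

+1396.9321 rpm

4-mesh fixed-axis compound train (all bearings frame-fixed)
mesh 1 [50T→17T]: ω = 2014.0000×50/17 = 5923.5294 rpm, sense flips to −
mesh 2 [52T→49T]: ω = 5923.5294×52/49 = 6286.1945 rpm, sense flips to +
mesh 3 [62T→62T]: ω = 6286.1945×62/62 = 6286.1945 rpm, sense flips to −
mesh 4 [20T→90T]: ω = 6286.1945×20/90 = 1396.9321 rpm, sense flips to +
signed output speed = +1396.9321 rpm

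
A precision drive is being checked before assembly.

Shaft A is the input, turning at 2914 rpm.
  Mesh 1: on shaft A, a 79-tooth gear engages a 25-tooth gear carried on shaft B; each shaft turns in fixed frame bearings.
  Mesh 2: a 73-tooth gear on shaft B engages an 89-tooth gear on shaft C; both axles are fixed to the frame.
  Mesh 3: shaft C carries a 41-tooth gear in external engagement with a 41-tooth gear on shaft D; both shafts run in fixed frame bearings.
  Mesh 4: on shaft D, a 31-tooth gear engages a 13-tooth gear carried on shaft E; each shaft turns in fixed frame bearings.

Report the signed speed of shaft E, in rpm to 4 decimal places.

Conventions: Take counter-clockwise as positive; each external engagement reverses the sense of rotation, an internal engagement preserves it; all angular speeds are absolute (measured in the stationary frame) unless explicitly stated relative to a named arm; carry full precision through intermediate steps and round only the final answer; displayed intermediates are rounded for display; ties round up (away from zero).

+18010.5852 rpm

class = fixed-axis compound train [4 meshes; 4 ratios multiply, 4 sense flips]
mesh 1 [79T→25T]: ω = 2914.0000×79/25 = 9208.2400 rpm, sense flips to −
mesh 2 [73T→89T]: ω = 9208.2400×73/89 = 7552.8261 rpm, sense flips to +
mesh 3 [41T→41T]: ω = 7552.8261×41/41 = 7552.8261 rpm, sense flips to −
mesh 4 [31T→13T]: ω = 7552.8261×31/13 = 18010.5852 rpm, sense flips to +
signed output speed = +18010.5852 rpm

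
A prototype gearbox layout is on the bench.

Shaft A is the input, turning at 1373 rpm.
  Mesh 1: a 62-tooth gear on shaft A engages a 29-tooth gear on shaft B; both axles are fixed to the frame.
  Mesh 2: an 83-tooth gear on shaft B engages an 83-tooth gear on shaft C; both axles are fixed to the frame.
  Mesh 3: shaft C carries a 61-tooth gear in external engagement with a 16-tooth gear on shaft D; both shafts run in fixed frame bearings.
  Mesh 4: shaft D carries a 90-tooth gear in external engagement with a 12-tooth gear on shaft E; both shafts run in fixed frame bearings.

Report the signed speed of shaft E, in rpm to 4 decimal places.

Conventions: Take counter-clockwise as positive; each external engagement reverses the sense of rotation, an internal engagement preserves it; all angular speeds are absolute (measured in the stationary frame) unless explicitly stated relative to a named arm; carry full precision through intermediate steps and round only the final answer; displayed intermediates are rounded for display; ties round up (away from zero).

+83933.5022 rpm

topology: fixed-axis compound train — 4 meshes, A→E
mesh 1 [62T→29T]: ω = 1373.0000×62/29 = 2935.3793 rpm, sense flips to −
mesh 2 [83T→83T]: ω = 2935.3793×83/83 = 2935.3793 rpm, sense flips to +
mesh 3 [61T→16T]: ω = 2935.3793×61/16 = 11191.1336 rpm, sense flips to −
mesh 4 [90T→12T]: ω = 11191.1336×90/12 = 83933.5022 rpm, sense flips to +
signed output speed = +83933.5022 rpm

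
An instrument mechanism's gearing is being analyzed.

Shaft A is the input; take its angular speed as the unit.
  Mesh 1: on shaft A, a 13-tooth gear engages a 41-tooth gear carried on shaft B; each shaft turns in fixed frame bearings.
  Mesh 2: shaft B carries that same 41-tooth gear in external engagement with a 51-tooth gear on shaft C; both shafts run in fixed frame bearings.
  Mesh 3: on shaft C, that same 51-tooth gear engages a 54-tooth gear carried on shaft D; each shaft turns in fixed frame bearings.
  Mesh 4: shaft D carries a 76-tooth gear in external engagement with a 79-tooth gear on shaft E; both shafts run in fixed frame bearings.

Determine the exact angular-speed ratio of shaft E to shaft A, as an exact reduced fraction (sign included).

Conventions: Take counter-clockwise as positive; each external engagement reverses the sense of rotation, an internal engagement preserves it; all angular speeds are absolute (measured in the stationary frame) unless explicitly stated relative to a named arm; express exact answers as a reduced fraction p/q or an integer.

494/2133

class = fixed-axis compound train [4 meshes; 4 ratios multiply, 4 sense flips]
mesh 1 [13T→41T]: running ratio 13/41, sense −
mesh 2 [41T→51T]: running ratio 13/51, sense +
mesh 3 [51T→54T]: running ratio 13/54, sense −
mesh 4 [76T→79T]: running ratio 494/2133, sense +
ω_out/ω_in = 494/2133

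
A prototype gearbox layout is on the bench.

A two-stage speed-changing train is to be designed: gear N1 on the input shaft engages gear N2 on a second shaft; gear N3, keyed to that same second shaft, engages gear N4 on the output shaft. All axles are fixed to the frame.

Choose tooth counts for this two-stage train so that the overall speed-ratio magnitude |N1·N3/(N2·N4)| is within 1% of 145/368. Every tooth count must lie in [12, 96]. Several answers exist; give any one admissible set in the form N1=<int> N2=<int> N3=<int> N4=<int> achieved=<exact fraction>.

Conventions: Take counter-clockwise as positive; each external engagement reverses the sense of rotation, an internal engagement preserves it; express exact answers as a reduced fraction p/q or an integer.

N1=15 N2=12 N3=29 N4=92 achieved=145/368

design class (target 145/368): fixed-axis compound train
target = 145/368 in lowest terms: an exact hit needs N1·N3 = k·145 and N2·N4 = k·368 for one integer k, every count in [12, 96]; additionally prefer no 1:1 stage (N1 ≠ N2, N3 ≠ N4)
k = 1…2: no 1:1-free in-range split of k·145 and k·368 into factor pairs; take k = 3
k = 3: N1·N3 = 435 = 15·29, N2·N4 = 1104 = 12·92
achieved = 15·29/(12·92) = 145/368; |achieved − target| = 0 ≤ 29/7360 ✓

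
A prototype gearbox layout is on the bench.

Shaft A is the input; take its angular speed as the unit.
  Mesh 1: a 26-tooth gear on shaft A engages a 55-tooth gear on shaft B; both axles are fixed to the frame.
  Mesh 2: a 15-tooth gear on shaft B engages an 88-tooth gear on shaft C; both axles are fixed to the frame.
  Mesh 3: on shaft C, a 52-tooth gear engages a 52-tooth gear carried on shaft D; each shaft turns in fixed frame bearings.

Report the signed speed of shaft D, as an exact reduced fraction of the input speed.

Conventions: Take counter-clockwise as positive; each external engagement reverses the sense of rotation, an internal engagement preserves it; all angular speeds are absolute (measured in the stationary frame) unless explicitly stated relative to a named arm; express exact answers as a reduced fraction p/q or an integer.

3-mesh fixed-axis compound train (all bearings frame-fixed)
mesh 1 [26T→55T]: |ω|/ω_in = 1×26/55 = 26/55, sense flips to −
mesh 2 [15T→88T]: |ω|/ω_in = (26/55)×15/88 = 39/484, sense flips to +
mesh 3 [52T→52T]: |ω|/ω_in = (39/484)×52/52 = 39/484, sense flips to −
signed output speed (× input speed) = -39/484

-39/484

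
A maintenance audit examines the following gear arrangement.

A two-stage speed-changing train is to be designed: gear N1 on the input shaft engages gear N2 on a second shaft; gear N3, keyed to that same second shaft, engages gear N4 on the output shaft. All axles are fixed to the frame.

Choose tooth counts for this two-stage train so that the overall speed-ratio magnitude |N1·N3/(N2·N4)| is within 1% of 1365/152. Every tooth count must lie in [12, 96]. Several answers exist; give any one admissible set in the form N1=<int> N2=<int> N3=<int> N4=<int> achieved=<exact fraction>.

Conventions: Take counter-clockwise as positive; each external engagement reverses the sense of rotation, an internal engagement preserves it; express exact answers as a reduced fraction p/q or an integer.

N1=30 N2=16 N3=91 N4=19 achieved=1365/152

class = fixed-axis compound train [2-stage, 1365/152 wanted]
target = 1365/152 in lowest terms: an exact hit needs N1·N3 = k·1365 and N2·N4 = k·152 for one integer k, every count in [12, 96]; additionally prefer no 1:1 stage (N1 ≠ N2, N3 ≠ N4)
k = 1: no 1:1-free in-range split of k·1365 and k·152 into factor pairs; take k = 2
k = 2: N1·N3 = 2730 = 30·91, N2·N4 = 304 = 16·19
achieved = 30·91/(16·19) = 1365/152; |achieved − target| = 0 ≤ 273/3040 ✓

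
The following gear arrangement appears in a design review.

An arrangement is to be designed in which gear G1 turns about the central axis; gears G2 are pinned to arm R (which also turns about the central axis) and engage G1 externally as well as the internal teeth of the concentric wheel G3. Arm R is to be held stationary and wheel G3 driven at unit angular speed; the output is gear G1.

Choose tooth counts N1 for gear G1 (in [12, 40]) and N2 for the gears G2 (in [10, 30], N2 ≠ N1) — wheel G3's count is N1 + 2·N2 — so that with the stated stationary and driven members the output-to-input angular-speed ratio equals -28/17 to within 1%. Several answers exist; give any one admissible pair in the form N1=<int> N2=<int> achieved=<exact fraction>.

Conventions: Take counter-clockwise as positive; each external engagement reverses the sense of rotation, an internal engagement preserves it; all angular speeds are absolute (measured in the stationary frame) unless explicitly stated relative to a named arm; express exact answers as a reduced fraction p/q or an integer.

N1=34 N2=11 achieved=-28/17

topology: planetary set — design target -28/17, arm = carrier (Willis)
Willis with ω_arm = 0: ω_sun/ω_ring = −N3/N1; set equal to -28/17  ⇒  N3/N1 = −(-28/17) = 28/17
N3 = N1 + 2·N2  ⇒  N2/N1 = (N3/N1 − 1)/2 = (28/17 − 1)/2 = 11/34
smallest multiple with N1 ≥ 12 and N2 ≥ 10: k = 1  ⇒  N1 = 1·34 = 34, N2 = 1·11 = 11 (N1 ≤ 40, N2 ≤ 30, N2 ≠ N1 ✓), N3 = 34 + 2·11 = 56
check: −N3/N1 with N1 = 34, N3 = 56 gives -28/17; |achieved − target| = 0 ≤ 7/425 ✓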